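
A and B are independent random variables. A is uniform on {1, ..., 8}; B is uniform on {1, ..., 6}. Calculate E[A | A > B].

P(A > B) = 9/16.
Summing A·P(x,y) over outcomes with A > B gives 10/3.
E[A | A > B] = (10/3) / (9/16) = 160/27.

160/27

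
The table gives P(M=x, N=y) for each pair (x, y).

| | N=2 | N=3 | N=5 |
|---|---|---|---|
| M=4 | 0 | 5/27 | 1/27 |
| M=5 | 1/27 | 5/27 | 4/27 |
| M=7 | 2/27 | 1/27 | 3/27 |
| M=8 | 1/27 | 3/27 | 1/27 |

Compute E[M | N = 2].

P(N = 2) = 4/27.
Σ M·P over the event = 5·(1/27) + 7·(2/27) + 8·(1/27) = 1.
E[M | N = 2] = (1) / (4/27) = 27/4.

27/4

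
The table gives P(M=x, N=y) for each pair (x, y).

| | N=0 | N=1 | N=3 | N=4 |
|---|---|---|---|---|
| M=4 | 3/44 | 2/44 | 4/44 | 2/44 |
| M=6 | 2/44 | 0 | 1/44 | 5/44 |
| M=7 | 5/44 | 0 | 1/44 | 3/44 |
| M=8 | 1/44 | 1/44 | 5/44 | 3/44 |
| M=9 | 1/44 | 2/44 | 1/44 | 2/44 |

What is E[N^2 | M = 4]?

70/11

P(M = 4) = 1/4.
Σ N^2·P over the event = 0·(3/44) + 1·(2/44) + 9·(4/44) + 16·(2/44) = 35/22.
E[N^2 | M = 4] = (35/22) / (1/4) = 70/11.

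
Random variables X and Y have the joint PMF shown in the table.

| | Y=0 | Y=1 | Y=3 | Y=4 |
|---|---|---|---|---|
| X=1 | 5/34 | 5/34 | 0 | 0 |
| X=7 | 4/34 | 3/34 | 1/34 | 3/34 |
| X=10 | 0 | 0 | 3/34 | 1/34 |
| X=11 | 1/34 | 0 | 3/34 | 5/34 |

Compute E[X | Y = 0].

P(Y = 0) = 5/17.
Σ X·P over the event = 1·(5/34) + 7·(4/34) + 11·(1/34) = 22/17.
E[X | Y = 0] = (22/17) / (5/17) = 22/5.

22/5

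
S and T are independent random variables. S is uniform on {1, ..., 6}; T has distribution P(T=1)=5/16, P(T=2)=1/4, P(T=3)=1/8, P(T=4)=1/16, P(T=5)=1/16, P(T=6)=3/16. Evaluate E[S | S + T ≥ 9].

P(S + T ≥ 9) = 19/96.
Summing S·P(x,y) over outcomes with S + T ≥ 9 gives 23/24.
E[S | S + T ≥ 9] = (23/24) / (19/96) = 92/19.

92/19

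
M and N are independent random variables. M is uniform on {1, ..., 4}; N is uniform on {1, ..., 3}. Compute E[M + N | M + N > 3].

46/9

Outcomes with M + N > 3: (1,3), (2,2), (2,3), (3,1), (3,2), (3,3), (4,1), (4,2), (4,3), each with probability 1/12.
E[M + N | M + N > 3] = (4 + 4 + 5 + 4 + 5 + 6 + 5 + 6 + 7) / 9 = 46/9.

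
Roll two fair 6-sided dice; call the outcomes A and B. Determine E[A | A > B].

14/3

P(A > B) = 5/12.
Summing A·P(x,y) over outcomes with A > B gives 35/18.
E[A | A > B] = (35/18) / (5/12) = 14/3.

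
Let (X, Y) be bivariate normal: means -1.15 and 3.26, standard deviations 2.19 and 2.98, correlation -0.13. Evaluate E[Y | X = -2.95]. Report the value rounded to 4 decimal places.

3.5784

For a bivariate normal, E[Y | X=x] = μ_Y + ρ·(σ_Y/σ_X)·(x − μ_X).
E[Y | X=-2.95] = 3.26 + (-0.13)·(2.98/2.19)·(-2.95 − (-1.15)) = 3.26 + (-0.17689)·(-1.8) = 3.5784.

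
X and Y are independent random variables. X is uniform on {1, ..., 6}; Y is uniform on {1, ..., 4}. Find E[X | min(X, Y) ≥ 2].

4

P(min(X, Y) ≥ 2) = 5/8.
Summing X·P(x,y) over outcomes with min(X, Y) ≥ 2 gives 5/2.
E[X | min(X, Y) ≥ 2] = (5/2) / (5/8) = 4.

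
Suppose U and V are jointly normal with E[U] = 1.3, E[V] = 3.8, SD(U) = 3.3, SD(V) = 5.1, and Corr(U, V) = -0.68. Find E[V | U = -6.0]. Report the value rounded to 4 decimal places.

For a bivariate normal, E[V | U=x] = μ_V + ρ·(σ_V/σ_U)·(x − μ_U).
E[V | U=-6.0] = 3.8 + (-0.68)·(5.1/3.3)·(-6.0 − (1.3)) = 3.8 + (-1.0509)·(-7.3) = 11.4716.

11.4716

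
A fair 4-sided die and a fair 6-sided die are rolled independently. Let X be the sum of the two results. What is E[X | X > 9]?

P(X > 9) = 1/24.
Σ over the event: 10·1/24 = 5/12.
E[X | X > 9] = (5/12) / (1/24) = 10.

10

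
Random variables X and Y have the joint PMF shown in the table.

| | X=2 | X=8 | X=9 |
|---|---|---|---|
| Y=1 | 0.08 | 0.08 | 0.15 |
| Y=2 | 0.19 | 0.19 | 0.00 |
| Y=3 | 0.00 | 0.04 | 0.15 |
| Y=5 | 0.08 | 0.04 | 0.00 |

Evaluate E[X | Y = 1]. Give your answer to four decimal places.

6.9355

P(Y = 1) = 0.31.
Summing X·P(X=x,Y=y) over the conditioning event gives 2.15.
E[X | Y = 1] = (2.15) / (0.31) = 6.9355.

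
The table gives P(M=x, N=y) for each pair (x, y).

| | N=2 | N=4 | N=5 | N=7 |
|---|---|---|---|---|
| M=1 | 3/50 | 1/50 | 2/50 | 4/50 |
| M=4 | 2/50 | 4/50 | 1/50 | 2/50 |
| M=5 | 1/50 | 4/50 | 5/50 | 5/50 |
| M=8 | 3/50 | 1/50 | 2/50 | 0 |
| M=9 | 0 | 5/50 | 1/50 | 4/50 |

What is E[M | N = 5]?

56/11

P(N = 5) = 11/50.
Σ M·P over the event = 1·(2/50) + 4·(1/50) + 5·(5/50) + 8·(2/50) + 9·(1/50) = 28/25.
E[M | N = 5] = (28/25) / (11/50) = 56/11.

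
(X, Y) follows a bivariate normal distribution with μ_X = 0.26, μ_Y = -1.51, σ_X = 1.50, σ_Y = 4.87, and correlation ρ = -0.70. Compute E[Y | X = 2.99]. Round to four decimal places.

-7.7144

E[Y | X=x] = μ_Y + ρ(σ_Y/σ_X)(x − μ_X) for jointly normal variables.
E[Y | X=2.99] = -1.51 + (-0.70)·(4.87/1.50)·(2.99 − (0.26)) = -1.51 + (-2.27267)·(2.73) = -7.7144.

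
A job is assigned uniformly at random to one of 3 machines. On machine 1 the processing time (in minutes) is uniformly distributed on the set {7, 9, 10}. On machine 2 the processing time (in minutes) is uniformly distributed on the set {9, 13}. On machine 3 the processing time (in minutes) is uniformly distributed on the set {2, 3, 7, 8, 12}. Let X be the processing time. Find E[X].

E[X | machine 1] = (7+9+10)/3 = 26/3.
E[X | machine 2] = (9+13)/2 = 11.
E[X | machine 3] = (2+3+7+8+12)/5 = 32/5.
By the law of total expectation,
E[X] = (1/3)·(26/3) + (1/3)·(11) + (1/3)·(32/5) = 391/45.

391/45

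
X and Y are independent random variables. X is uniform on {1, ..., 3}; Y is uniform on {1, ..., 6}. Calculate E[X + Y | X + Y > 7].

P(X + Y > 7) = 1/6.
Summing (X+Y)·P(x,y) over outcomes with X + Y > 7 gives 25/18.
E[X + Y | X + Y > 7] = (25/18) / (1/6) = 25/3.

25/3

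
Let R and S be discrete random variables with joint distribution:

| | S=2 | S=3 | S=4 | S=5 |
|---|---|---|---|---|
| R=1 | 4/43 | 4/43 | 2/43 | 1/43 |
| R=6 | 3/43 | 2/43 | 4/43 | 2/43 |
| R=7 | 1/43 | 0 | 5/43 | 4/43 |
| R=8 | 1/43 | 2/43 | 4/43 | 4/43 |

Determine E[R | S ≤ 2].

P(S ≤ 2) = 9/43.
Σ R·P over the event = 1·(4/43) + 6·(3/43) + 7·(1/43) + 8·(1/43) = 37/43.
E[R | S ≤ 2] = (37/43) / (9/43) = 37/9.

37/9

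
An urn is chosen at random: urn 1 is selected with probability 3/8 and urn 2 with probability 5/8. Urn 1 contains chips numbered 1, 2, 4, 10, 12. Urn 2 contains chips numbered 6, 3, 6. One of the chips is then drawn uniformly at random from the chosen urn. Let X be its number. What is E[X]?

E[X | urn 1] = (1+2+4+10+12)/5 = 29/5.
E[X | urn 2] = (6+3+6)/3 = 5.
By the law of total expectation,
E[X] = (3/8)·(29/5) + (5/8)·(5) = 53/10.

53/10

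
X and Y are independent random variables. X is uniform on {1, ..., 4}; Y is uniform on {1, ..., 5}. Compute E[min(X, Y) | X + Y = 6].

2

Outcomes with X + Y = 6: (1,5), (2,4), (3,3), (4,2), each with probability 1/20.
E[min(X, Y) | X + Y = 6] = (1 + 2 + 3 + 2) / 4 = 2.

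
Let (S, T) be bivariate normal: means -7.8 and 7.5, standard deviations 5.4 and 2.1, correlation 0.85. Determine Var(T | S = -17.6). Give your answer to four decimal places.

1.2238

Var(T | S=x) = (1 − ρ²)·σ_T².
Var(T | S=-17.6) = (2.1)²·(1 − (0.85)²) = 4.41·0.2775 = 1.2238.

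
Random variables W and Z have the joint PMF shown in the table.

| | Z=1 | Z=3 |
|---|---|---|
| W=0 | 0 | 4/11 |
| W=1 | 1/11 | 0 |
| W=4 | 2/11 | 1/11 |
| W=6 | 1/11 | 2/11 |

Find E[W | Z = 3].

16/7

P(Z = 3) = 7/11.
Summing W·P(W=x,Z=y) over the conditioning event gives 16/11.
E[W | Z = 3] = (16/11) / (7/11) = 16/7.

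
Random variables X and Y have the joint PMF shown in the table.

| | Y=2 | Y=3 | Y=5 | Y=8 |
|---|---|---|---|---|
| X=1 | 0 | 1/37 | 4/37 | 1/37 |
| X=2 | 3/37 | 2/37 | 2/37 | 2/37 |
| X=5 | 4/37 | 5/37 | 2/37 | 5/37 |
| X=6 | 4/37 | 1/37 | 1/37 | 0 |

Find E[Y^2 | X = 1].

P(X = 1) = 6/37.
Σ Y^2·P over the event = 9·(1/37) + 25·(4/37) + 64·(1/37) = 173/37.
E[Y^2 | X = 1] = (173/37) / (6/37) = 173/6.

173/6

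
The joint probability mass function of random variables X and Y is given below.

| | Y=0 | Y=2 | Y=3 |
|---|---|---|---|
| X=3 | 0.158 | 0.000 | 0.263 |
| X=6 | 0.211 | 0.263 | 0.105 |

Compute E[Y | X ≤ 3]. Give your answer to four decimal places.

P(X ≤ 3) = 0.421.
Summing Y·P(X=x,Y=y) over the conditioning event gives 0.789.
E[Y | X ≤ 3] = (0.789) / (0.421) = 1.8741.

1.8741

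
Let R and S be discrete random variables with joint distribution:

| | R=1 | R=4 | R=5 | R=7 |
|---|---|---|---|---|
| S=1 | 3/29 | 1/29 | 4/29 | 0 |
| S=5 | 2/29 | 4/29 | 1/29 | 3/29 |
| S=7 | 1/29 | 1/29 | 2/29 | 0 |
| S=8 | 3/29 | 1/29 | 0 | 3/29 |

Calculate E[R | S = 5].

22/5

P(S = 5) = 10/29.
Σ R·P over the event = 1·(2/29) + 4·(4/29) + 5·(1/29) + 7·(3/29) = 44/29.
E[R | S = 5] = (44/29) / (10/29) = 22/5.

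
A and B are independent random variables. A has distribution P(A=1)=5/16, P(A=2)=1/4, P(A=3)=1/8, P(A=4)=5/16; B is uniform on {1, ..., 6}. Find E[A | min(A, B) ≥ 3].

P(min(A, B) ≥ 3) = 7/24.
Summing A·P(x,y) over outcomes with min(A, B) ≥ 3 gives 13/12.
E[A | min(A, B) ≥ 3] = (13/12) / (7/24) = 26/7.

26/7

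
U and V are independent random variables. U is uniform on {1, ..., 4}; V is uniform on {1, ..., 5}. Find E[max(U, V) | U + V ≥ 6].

Outcomes with U + V ≥ 6: (1,5), (2,4), (2,5), (3,3), (3,4), (3,5), (4,2), (4,3), (4,4), (4,5), each with probability 1/20.
E[max(U, V) | U + V ≥ 6] = (5 + 4 + 5 + 3 + 4 + 5 + 4 + 4 + 4 + 5) / 10 = 43/10.

43/10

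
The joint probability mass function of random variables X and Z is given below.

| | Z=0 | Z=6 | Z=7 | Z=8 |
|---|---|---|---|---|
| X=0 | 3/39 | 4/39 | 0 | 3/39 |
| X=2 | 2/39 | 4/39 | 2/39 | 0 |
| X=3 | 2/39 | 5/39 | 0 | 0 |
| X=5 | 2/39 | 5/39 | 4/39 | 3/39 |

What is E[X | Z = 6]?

8/3

P(Z = 6) = 6/13.
Summing X·P(X=x,Z=y) over the conditioning event gives 16/13.
E[X | Z = 6] = (16/13) / (6/13) = 8/3.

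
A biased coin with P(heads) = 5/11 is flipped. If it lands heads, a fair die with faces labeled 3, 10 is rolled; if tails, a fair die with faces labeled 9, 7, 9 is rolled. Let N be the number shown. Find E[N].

E[N | heads] = (3+10)/2 = 13/2.
E[N | tails] = (9+7+9)/3 = 25/3.
By the law of total expectation,
E[N] = (5/11)·(13/2) + (6/11)·(25/3) = 15/2.

15/2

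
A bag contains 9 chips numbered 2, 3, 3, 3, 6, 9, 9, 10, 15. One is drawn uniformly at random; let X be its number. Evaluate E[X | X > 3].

49/5

P(X > 3) = 5/9.
Σ over the event: 6·1/9 + 9·2/9 + 10·1/9 + 15·1/9 = 49/9.
E[X | X > 3] = (49/9) / (5/9) = 49/5.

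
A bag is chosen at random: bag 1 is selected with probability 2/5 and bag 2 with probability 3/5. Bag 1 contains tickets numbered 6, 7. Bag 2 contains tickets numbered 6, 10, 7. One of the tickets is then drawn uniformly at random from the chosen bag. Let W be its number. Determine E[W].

36/5

E[W | bag 1] = (6+7)/2 = 13/2.
E[W | bag 2] = (6+10+7)/3 = 23/3.
E[W] = (2/5)·(13/2) + (3/5)·(23/3) = 36/5.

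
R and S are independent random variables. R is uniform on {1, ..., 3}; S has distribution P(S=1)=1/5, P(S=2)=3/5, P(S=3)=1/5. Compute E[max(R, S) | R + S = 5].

3

P(R + S = 5) = 4/15.
Summing max(R,S)·P(x,y) over outcomes with R + S = 5 gives 4/5.
E[max(R, S) | R + S = 5] = (4/5) / (4/15) = 3.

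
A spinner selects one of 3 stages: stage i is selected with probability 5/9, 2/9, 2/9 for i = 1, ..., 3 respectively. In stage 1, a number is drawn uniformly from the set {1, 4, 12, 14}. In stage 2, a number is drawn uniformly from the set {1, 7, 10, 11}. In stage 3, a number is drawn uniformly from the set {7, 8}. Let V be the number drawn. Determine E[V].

E[V | stage 1] = (1+4+12+14)/4 = 31/4.
E[V | stage 2] = (1+7+10+11)/4 = 29/4.
E[V | stage 3] = (7+8)/2 = 15/2.
By the law of total expectation,
E[V] = (5/9)·(31/4) + (2/9)·(29/4) + (2/9)·(15/2) = 91/12.

91/12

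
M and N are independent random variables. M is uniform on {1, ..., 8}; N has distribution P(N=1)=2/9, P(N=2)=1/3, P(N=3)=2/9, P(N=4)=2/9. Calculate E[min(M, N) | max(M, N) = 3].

20/11

P(max(M, N) = 3) = 11/72.
Summing min(M,N)·P(x,y) over outcomes with max(M, N) = 3 gives 5/18.
E[min(M, N) | max(M, N) = 3] = (5/18) / (11/72) = 20/11.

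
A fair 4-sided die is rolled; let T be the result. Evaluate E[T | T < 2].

1

Given T < 2, T is equally likely to be any of {1}.
E[T | T < 2] = (1) / 1 = 1.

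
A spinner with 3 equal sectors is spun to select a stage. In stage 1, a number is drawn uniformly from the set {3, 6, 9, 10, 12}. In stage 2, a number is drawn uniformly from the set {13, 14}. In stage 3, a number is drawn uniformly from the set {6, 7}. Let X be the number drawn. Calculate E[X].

28/3

E[X | stage 1] = (3+6+9+10+12)/5 = 8.
E[X | stage 2] = (13+14)/2 = 27/2.
E[X | stage 3] = (6+7)/2 = 13/2.
E[X] = (1/3)·(8) + (1/3)·(27/2) + (1/3)·(13/2) = 28/3.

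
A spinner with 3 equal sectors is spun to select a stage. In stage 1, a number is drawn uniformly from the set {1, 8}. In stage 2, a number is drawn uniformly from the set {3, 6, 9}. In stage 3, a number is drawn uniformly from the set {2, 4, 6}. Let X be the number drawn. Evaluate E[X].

E[X | stage 1] = (1+8)/2 = 9/2.
E[X | stage 2] = (3+6+9)/3 = 6.
E[X | stage 3] = (2+4+6)/3 = 4.
E[X] = (1/3)·(9/2) + (1/3)·(6) + (1/3)·(4) = 29/6.

29/6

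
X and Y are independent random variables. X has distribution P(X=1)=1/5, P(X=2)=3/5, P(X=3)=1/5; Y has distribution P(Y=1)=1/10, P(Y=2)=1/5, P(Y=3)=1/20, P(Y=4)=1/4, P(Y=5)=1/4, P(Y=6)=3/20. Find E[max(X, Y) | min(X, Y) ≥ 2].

P(min(X, Y) ≥ 2) = 18/25.
Summing max(X,Y)·P(x,y) over outcomes with min(X, Y) ≥ 2 gives 3.
E[max(X, Y) | min(X, Y) ≥ 2] = (3) / (18/25) = 25/6.

25/6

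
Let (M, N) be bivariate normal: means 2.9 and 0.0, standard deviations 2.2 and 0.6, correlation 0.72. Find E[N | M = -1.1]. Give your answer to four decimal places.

E[N | M=x] = μ_N + ρ(σ_N/σ_M)(x − μ_M) for jointly normal variables.
E[N | M=-1.1] = 0.0 + (0.72)·(0.6/2.2)·(-1.1 − (2.9)) = 0.0 + (0.196364)·(-4) = -0.7855.

-0.7855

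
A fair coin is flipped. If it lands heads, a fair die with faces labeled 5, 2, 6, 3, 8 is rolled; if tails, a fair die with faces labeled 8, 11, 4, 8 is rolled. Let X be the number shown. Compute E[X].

251/40

E[X | heads] = (5+2+6+3+8)/5 = 24/5.
E[X | tails] = (8+11+4+8)/4 = 31/4.
E[X] = (1/2)·(24/5) + (1/2)·(31/4) = 251/40.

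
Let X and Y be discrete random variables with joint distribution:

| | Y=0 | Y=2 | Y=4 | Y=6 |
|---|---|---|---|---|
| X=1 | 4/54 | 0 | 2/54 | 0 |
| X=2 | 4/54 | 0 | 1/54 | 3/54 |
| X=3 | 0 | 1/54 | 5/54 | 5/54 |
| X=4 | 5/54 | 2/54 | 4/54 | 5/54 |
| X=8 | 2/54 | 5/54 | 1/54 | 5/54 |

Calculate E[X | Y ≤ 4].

71/18

P(Y ≤ 4) = 2/3.
Summing X·P(X=x,Y=y) over the conditioning event gives 71/27.
E[X | Y ≤ 4] = (71/27) / (2/3) = 71/18.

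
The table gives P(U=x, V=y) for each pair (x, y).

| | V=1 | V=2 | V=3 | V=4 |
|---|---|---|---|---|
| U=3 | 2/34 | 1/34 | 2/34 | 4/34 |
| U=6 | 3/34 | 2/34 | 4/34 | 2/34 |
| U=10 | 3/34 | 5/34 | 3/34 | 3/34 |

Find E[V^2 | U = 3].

P(U = 3) = 9/34.
Σ V^2·P over the event = 1·(2/34) + 4·(1/34) + 9·(2/34) + 16·(4/34) = 44/17.
E[V^2 | U = 3] = (44/17) / (9/34) = 88/9.

88/9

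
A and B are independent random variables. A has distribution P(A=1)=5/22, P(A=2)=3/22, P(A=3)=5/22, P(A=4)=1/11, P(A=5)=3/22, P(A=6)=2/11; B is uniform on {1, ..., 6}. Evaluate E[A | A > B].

P(A > B) = 17/44.
Summing A·P(x,y) over outcomes with A > B gives 20/11.
E[A | A > B] = (20/11) / (17/44) = 80/17.

80/17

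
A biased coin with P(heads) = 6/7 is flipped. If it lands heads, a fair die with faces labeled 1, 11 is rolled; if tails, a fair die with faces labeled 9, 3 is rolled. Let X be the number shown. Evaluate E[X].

6

E[X | heads] = (1+11)/2 = 6.
E[X | tails] = (9+3)/2 = 6.
By the law of total expectation,
E[X] = (6/7)·(6) + (1/7)·(6) = 6.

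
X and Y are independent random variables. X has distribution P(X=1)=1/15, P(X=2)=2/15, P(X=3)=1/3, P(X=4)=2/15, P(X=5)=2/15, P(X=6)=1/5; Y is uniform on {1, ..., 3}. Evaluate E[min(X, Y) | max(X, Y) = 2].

P(max(X, Y) = 2) = 1/9.
Summing min(X,Y)·P(x,y) over outcomes with max(X, Y) = 2 gives 7/45.
E[min(X, Y) | max(X, Y) = 2] = (7/45) / (1/9) = 7/5.

7/5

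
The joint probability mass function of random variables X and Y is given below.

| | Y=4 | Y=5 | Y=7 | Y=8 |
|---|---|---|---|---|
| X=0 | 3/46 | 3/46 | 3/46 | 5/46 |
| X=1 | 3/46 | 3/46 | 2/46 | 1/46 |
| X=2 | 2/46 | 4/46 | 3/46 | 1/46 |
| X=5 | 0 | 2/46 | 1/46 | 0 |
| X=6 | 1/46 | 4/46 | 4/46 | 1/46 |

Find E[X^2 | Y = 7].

183/13

P(Y = 7) = 13/46.
Σ X^2·P over the event = 0·(3/46) + 1·(2/46) + 4·(3/46) + 25·(1/46) + 36·(4/46) = 183/46.
E[X^2 | Y = 7] = (183/46) / (13/46) = 183/13.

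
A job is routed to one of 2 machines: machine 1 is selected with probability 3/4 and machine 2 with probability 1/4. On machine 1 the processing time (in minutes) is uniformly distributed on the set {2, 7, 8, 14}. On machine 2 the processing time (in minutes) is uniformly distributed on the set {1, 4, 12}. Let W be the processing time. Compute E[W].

E[W | machine 1] = (2+7+8+14)/4 = 31/4.
E[W | machine 2] = (1+4+12)/3 = 17/3.
E[W] = (3/4)·(31/4) + (1/4)·(17/3) = 347/48.

347/48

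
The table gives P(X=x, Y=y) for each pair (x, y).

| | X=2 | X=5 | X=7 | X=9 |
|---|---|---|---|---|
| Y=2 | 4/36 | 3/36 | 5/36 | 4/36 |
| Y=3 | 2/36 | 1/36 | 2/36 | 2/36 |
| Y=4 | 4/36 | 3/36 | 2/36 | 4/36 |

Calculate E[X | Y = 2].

47/8

P(Y = 2) = 4/9.
Σ X·P over the event = 2·(4/36) + 5·(3/36) + 7·(5/36) + 9·(4/36) = 47/18.
E[X | Y = 2] = (47/18) / (4/9) = 47/8.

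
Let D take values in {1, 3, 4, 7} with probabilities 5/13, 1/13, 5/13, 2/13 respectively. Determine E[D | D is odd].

P(D is odd) = 8/13.
Σ over the event: 1·5/13 + 3·1/13 + 7·2/13 = 22/13.
E[D | D is odd] = (22/13) / (8/13) = 11/4.

11/4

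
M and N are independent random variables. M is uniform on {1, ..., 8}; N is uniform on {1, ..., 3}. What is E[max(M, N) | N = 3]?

P(N = 3) = 1/3.
Summing max(M,N)·P(x,y) over outcomes with N = 3 gives 13/8.
E[max(M, N) | N = 3] = (13/8) / (1/3) = 39/8.

39/8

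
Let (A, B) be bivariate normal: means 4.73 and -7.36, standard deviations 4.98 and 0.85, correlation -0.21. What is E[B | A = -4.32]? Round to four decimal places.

-7.0356

E[B | A=x] = μ_B + ρ(σ_B/σ_A)(x − μ_A) for jointly normal variables.
E[B | A=-4.32] = -7.36 + (-0.21)·(0.85/4.98)·(-4.32 − (4.73)) = -7.36 + (-0.035843)·(-9.05) = -7.0356.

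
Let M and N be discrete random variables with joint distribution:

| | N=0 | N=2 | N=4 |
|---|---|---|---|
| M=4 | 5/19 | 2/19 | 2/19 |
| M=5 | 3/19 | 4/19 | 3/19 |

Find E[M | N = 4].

23/5

P(N = 4) = 5/19.
Summing M·P(M=x,N=y) over the conditioning event gives 23/19.
E[M | N = 4] = (23/19) / (5/19) = 23/5.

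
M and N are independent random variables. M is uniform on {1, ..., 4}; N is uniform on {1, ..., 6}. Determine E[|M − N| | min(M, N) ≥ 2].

P(min(M, N) ≥ 2) = 5/8.
Summing |M−N|·P(x,y) over outcomes with min(M, N) ≥ 2 gives 23/24.
E[|M − N| | min(M, N) ≥ 2] = (23/24) / (5/8) = 23/15.

23/15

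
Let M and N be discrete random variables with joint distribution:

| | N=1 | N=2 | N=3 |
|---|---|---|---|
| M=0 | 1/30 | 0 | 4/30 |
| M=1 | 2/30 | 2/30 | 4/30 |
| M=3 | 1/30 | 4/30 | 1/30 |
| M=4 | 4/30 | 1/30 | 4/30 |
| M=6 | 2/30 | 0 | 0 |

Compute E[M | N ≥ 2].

P(N ≥ 2) = 2/3.
Summing M·P(M=x,N=y) over the conditioning event gives 41/30.
E[M | N ≥ 2] = (41/30) / (2/3) = 41/20.

41/20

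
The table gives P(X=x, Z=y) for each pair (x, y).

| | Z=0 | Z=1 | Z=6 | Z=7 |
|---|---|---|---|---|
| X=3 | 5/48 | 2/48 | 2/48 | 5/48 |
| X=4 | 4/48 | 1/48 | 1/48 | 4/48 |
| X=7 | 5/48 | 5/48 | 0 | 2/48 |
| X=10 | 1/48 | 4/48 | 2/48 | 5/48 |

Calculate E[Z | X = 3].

7/2

P(X = 3) = 7/24.
Summing Z·P(X=x,Z=y) over the conditioning event gives 49/48.
E[Z | X = 3] = (49/48) / (7/24) = 7/2.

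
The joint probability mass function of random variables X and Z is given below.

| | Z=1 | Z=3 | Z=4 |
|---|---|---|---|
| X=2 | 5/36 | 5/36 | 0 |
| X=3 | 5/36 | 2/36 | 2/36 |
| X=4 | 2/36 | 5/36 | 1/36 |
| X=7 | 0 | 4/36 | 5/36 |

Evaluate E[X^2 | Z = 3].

157/8

P(Z = 3) = 4/9.
Σ X^2·P over the event = 4·(5/36) + 9·(2/36) + 16·(5/36) + 49·(4/36) = 157/18.
E[X^2 | Z = 3] = (157/18) / (4/9) = 157/8.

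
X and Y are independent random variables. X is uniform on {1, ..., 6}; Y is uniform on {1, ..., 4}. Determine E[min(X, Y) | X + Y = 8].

P(X + Y = 8) = 1/8.
Summing min(X,Y)·P(x,y) over outcomes with X + Y = 8 gives 3/8.
E[min(X, Y) | X + Y = 8] = (3/8) / (1/8) = 3.

3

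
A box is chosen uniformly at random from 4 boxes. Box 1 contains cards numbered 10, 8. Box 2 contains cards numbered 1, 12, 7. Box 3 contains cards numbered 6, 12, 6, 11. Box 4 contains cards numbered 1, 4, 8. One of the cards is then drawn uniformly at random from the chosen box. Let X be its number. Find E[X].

115/16

E[X | box 1] = (10+8)/2 = 9.
E[X | box 2] = (1+12+7)/3 = 20/3.
E[X | box 3] = (6+12+6+11)/4 = 35/4.
E[X | box 4] = (1+4+8)/3 = 13/3.
By the law of total expectation,
E[X] = (1/4)·(9) + (1/4)·(20/3) + (1/4)·(35/4) + (1/4)·(13/3) = 115/16.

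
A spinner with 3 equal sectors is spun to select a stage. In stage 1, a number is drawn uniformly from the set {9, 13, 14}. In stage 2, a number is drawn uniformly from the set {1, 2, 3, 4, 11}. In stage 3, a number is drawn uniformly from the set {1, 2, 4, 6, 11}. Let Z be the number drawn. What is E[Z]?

7

E[Z | stage 1] = (9+13+14)/3 = 12.
E[Z | stage 2] = (1+2+3+4+11)/5 = 21/5.
E[Z | stage 3] = (1+2+4+6+11)/5 = 24/5.
By the law of total expectation,
E[Z] = (1/3)·(12) + (1/3)·(21/5) + (1/3)·(24/5) = 7.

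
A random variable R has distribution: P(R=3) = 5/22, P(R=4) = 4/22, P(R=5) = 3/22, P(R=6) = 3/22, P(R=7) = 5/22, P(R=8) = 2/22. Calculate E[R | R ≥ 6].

69/10

P(R ≥ 6) = 5/11.
Σ over the event: 6·3/22 + 7·5/22 + 8·1/11 = 69/22.
E[R | R ≥ 6] = (69/22) / (5/11) = 69/10.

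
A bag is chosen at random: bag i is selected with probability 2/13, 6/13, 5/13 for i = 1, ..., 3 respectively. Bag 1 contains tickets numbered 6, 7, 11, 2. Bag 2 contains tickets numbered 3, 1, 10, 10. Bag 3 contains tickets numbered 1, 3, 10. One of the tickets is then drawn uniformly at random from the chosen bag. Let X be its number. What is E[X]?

E[X | bag 1] = (6+7+11+2)/4 = 13/2.
E[X | bag 2] = (3+1+10+10)/4 = 6.
E[X | bag 3] = (1+3+10)/3 = 14/3.
E[X] = (2/13)·(13/2) + (6/13)·(6) + (5/13)·(14/3) = 217/39.

217/39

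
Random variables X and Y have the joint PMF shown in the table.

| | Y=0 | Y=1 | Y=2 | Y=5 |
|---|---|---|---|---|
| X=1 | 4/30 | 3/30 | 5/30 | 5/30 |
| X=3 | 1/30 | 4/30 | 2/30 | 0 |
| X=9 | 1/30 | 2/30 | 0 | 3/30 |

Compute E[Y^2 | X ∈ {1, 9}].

225/23

P(X ∈ {1, 9}) = 23/30.
Σ Y^2·P over the event = 0·(4/30) + 1·(3/30) + 4·(5/30) + 25·(5/30) + 0·(1/30) + 1·(2/30) + 25·(3/30) = 15/2.
E[Y^2 | X ∈ {1, 9}] = (15/2) / (23/30) = 225/23.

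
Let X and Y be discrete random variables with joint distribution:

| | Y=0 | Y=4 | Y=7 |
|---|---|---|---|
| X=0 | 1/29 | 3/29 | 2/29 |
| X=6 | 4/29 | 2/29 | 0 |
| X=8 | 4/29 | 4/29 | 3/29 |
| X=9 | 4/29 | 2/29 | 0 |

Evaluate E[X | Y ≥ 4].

P(Y ≥ 4) = 16/29.
Σ X·P over the event = 0·(3/29) + 0·(2/29) + 6·(2/29) + 8·(4/29) + 8·(3/29) + 9·(2/29) = 86/29.
E[X | Y ≥ 4] = (86/29) / (16/29) = 43/8.

43/8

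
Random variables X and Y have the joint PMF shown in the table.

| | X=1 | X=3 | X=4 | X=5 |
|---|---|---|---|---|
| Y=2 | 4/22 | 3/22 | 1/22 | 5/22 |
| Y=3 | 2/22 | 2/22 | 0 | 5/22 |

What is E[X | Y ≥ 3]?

11/3

P(Y ≥ 3) = 9/22.
Summing X·P(X=x,Y=y) over the conditioning event gives 3/2.
E[X | Y ≥ 3] = (3/2) / (9/22) = 11/3.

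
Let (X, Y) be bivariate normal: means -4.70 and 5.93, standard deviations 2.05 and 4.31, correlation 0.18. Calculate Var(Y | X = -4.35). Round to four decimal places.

17.9742

Var(Y | X=x) = (1 − ρ²)·σ_Y².
Var(Y | X=-4.35) = (4.31)²·(1 − (0.18)²) = 18.5761·0.9676 = 17.9742.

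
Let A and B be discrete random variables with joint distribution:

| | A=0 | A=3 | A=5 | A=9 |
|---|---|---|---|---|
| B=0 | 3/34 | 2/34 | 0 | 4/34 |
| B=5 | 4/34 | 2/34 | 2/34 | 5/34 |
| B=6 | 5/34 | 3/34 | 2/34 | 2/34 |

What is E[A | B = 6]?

37/12

P(B = 6) = 6/17.
Σ A·P over the event = 0·(5/34) + 3·(3/34) + 5·(2/34) + 9·(2/34) = 37/34.
E[A | B = 6] = (37/34) / (6/17) = 37/12.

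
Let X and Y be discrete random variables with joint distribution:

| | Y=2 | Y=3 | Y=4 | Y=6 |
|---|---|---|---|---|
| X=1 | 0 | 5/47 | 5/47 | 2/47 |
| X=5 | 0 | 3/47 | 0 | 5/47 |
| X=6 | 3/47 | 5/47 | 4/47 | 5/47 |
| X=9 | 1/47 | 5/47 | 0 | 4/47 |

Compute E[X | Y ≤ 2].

27/4

P(Y ≤ 2) = 4/47.
Σ X·P over the event = 6·(3/47) + 9·(1/47) = 27/47.
E[X | Y ≤ 2] = (27/47) / (4/47) = 27/4.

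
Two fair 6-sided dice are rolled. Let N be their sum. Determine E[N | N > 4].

P(N > 4) = 5/6.
Σ over the event: 5·1/9 + 6·5/36 + 7·1/6 + 8·5/36 + 9·1/9 + 10·1/12 + 11·1/18 + 12·1/36 = 58/9.
E[N | N > 4] = (58/9) / (5/6) = 116/15.

116/15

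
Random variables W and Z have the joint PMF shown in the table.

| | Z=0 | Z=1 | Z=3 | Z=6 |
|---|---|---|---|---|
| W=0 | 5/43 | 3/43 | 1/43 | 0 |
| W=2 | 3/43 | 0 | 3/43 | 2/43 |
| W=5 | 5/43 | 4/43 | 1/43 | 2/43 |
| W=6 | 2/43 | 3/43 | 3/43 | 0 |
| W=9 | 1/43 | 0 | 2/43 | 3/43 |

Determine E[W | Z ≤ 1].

P(Z ≤ 1) = 26/43.
Summing W·P(W=x,Z=y) over the conditioning event gives 90/43.
E[W | Z ≤ 1] = (90/43) / (26/43) = 45/13.

45/13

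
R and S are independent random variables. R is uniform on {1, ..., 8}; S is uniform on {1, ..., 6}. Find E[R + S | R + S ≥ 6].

172/19

P(R + S ≥ 6) = 19/24.
Summing (R+S)·P(x,y) over outcomes with R + S ≥ 6 gives 43/6.
E[R + S | R + S ≥ 6] = (43/6) / (19/24) = 172/19.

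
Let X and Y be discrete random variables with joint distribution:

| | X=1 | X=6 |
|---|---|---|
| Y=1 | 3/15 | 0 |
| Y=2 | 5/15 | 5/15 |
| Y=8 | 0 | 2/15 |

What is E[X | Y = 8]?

P(Y = 8) = 2/15.
Summing X·P(X=x,Y=y) over the conditioning event gives 4/5.
E[X | Y = 8] = (4/5) / (2/15) = 6.

6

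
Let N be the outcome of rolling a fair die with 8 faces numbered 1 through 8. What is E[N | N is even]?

5

Given N is even, N is equally likely to be any of {2, 4, 6, 8}.
E[N | N is even] = (2 + 4 + 6 + 8) / 4 = 5.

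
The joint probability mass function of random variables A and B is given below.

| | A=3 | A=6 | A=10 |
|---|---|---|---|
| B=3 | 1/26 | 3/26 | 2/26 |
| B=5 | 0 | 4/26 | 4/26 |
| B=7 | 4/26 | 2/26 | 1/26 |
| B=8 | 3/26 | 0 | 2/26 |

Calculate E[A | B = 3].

P(B = 3) = 3/13.
Summing A·P(A=x,B=y) over the conditioning event gives 41/26.
E[A | B = 3] = (41/26) / (3/13) = 41/6.

41/6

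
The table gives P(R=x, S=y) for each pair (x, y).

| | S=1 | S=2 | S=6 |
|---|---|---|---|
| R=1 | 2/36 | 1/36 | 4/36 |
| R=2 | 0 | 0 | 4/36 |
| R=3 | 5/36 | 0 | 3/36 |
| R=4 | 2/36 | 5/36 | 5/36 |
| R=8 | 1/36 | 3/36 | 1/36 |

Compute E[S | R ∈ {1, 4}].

P(R ∈ {1, 4}) = 19/36.
Σ S·P over the event = 1·(2/36) + 2·(1/36) + 6·(4/36) + 1·(2/36) + 2·(5/36) + 6·(5/36) = 35/18.
E[S | R ∈ {1, 4}] = (35/18) / (19/36) = 70/19.

70/19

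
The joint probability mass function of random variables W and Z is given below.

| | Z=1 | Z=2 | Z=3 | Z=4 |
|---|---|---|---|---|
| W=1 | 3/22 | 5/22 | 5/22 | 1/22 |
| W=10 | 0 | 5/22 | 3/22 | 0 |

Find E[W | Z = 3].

35/8

P(Z = 3) = 4/11.
Σ W·P over the event = 1·(5/22) + 10·(3/22) = 35/22.
E[W | Z = 3] = (35/22) / (4/11) = 35/8.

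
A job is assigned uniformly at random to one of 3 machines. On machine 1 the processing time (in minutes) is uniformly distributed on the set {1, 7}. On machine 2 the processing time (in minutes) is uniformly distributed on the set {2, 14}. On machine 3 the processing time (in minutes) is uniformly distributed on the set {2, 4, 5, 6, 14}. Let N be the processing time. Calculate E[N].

91/15

E[N | machine 1] = (1+7)/2 = 4.
E[N | machine 2] = (2+14)/2 = 8.
E[N | machine 3] = (2+4+5+6+14)/5 = 31/5.
E[N] = (1/3)·(4) + (1/3)·(8) + (1/3)·(31/5) = 91/15.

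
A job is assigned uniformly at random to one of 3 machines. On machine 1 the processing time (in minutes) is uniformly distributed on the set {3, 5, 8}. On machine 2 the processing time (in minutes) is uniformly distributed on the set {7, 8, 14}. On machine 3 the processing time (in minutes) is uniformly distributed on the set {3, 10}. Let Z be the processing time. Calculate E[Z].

43/6

E[Z | machine 1] = (3+5+8)/3 = 16/3.
E[Z | machine 2] = (7+8+14)/3 = 29/3.
E[Z | machine 3] = (3+10)/2 = 13/2.
By the law of total expectation,
E[Z] = (1/3)·(16/3) + (1/3)·(29/3) + (1/3)·(13/2) = 43/6.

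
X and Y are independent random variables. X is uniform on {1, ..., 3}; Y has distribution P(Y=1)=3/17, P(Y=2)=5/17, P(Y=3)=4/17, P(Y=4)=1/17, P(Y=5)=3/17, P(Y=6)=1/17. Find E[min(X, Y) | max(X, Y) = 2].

P(max(X, Y) = 2) = 13/51.
Summing min(X,Y)·P(x,y) over outcomes with max(X, Y) = 2 gives 6/17.
E[min(X, Y) | max(X, Y) = 2] = (6/17) / (13/51) = 18/13.

18/13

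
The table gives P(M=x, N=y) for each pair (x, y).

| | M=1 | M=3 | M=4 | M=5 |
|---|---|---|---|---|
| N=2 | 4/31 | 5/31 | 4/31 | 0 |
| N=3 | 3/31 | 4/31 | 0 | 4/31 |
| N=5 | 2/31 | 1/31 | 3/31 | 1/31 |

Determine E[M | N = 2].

P(N = 2) = 13/31.
Σ M·P over the event = 1·(4/31) + 3·(5/31) + 4·(4/31) = 35/31.
E[M | N = 2] = (35/31) / (13/31) = 35/13.

35/13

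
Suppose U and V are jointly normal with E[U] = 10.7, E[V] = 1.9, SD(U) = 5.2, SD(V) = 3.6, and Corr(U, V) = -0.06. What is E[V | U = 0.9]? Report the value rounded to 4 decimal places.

The regression of V on U has slope ρ·σ_V/σ_U and passes through (μ_U, μ_V).
E[V | U=0.9] = 1.9 + (-0.06)·(3.6/5.2)·(0.9 − (10.7)) = 1.9 + (-0.041538)·(-9.8) = 2.3071.

2.3071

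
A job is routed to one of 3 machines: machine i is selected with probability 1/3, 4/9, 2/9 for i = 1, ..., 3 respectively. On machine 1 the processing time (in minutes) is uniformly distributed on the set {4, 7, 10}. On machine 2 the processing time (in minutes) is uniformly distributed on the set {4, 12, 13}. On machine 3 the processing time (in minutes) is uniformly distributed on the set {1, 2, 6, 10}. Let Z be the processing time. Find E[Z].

415/54

E[Z | machine 1] = (4+7+10)/3 = 7.
E[Z | machine 2] = (4+12+13)/3 = 29/3.
E[Z | machine 3] = (1+2+6+10)/4 = 19/4.
E[Z] = (1/3)·(7) + (4/9)·(29/3) + (2/9)·(19/4) = 415/54.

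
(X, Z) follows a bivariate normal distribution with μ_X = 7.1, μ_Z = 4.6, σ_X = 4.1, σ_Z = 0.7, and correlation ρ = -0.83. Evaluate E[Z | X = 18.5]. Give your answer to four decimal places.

The regression of Z on X has slope ρ·σ_Z/σ_X and passes through (μ_X, μ_Z).
E[Z | X=18.5] = 4.6 + (-0.83)·(0.7/4.1)·(18.5 − (7.1)) = 4.6 + (-0.14171)·(11.4) = 2.9845.

2.9845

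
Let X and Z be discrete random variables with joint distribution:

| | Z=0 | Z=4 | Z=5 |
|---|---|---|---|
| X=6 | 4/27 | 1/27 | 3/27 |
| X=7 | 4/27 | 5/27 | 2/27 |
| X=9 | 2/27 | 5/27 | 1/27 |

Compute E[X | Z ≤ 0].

P(Z ≤ 0) = 10/27.
Summing X·P(X=x,Z=y) over the conditioning event gives 70/27.
E[X | Z ≤ 0] = (70/27) / (10/27) = 7.

7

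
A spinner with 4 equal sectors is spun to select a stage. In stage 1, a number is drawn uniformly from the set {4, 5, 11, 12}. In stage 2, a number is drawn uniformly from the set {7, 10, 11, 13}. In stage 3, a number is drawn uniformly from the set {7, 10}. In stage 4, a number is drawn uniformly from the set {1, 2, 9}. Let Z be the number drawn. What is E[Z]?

123/16

E[Z | stage 1] = (4+5+11+12)/4 = 8.
E[Z | stage 2] = (7+10+11+13)/4 = 41/4.
E[Z | stage 3] = (7+10)/2 = 17/2.
E[Z | stage 4] = (1+2+9)/3 = 4.
E[Z] = (1/4)·(8) + (1/4)·(41/4) + (1/4)·(17/2) + (1/4)·(4) = 123/16.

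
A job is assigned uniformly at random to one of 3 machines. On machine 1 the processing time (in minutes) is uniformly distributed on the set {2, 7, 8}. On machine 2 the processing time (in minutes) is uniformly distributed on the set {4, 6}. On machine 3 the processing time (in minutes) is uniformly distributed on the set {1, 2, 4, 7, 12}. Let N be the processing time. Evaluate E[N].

E[N | machine 1] = (2+7+8)/3 = 17/3.
E[N | machine 2] = (4+6)/2 = 5.
E[N | machine 3] = (1+2+4+7+12)/5 = 26/5.
E[N] = (1/3)·(17/3) + (1/3)·(5) + (1/3)·(26/5) = 238/45.

238/45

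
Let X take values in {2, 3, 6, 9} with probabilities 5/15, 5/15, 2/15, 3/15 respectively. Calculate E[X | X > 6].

P(X > 6) = 1/5.
Σ over the event: 9·1/5 = 9/5.
E[X | X > 6] = (9/5) / (1/5) = 9.

9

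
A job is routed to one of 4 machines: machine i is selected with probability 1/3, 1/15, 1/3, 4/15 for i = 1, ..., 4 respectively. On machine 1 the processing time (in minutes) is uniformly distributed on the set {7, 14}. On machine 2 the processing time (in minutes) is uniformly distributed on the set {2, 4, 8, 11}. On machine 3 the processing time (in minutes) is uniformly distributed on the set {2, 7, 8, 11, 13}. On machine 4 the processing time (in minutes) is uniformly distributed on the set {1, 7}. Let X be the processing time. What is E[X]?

E[X | machine 1] = (7+14)/2 = 21/2.
E[X | machine 2] = (2+4+8+11)/4 = 25/4.
E[X | machine 3] = (2+7+8+11+13)/5 = 41/5.
E[X | machine 4] = (1+7)/2 = 4.
By the law of total expectation,
E[X] = (1/3)·(21/2) + (1/15)·(25/4) + (1/3)·(41/5) + (4/15)·(4) = 463/60.

463/60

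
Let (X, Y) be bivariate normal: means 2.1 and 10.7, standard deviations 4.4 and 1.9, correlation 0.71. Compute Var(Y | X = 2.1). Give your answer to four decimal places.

The conditional variance in a bivariate normal is σ_Y²(1 − ρ²), independent of x.
Var(Y | X=2.1) = (1.9)²·(1 − (0.71)²) = 3.61·0.4959 = 1.7902.

1.7902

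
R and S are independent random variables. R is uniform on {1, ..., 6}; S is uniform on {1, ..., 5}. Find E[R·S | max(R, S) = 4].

P(max(R, S) = 4) = 7/30.
Summing RS·P(x,y) over outcomes with max(R, S) = 4 gives 32/15.
E[R·S | max(R, S) = 4] = (32/15) / (7/30) = 64/7.

64/7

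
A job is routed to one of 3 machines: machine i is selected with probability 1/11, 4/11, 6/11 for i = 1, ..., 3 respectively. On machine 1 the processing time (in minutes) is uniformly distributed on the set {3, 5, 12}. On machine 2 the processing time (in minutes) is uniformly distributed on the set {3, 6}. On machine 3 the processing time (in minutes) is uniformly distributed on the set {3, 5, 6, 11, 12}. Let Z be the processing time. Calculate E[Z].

1036/165

E[Z | machine 1] = (3+5+12)/3 = 20/3.
E[Z | machine 2] = (3+6)/2 = 9/2.
E[Z | machine 3] = (3+5+6+11+12)/5 = 37/5.
E[Z] = (1/11)·(20/3) + (4/11)·(9/2) + (6/11)·(37/5) = 1036/165.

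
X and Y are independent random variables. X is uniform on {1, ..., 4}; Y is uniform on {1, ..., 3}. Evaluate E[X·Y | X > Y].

35/6

Outcomes with X > Y: (2,1), (3,1), (3,2), (4,1), (4,2), (4,3), each with probability 1/12.
E[X·Y | X > Y] = (2 + 3 + 6 + 4 + 8 + 12) / 6 = 35/6.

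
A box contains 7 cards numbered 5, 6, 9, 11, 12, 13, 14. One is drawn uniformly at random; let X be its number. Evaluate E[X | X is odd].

19/2

P(X is odd) = 4/7.
Σ over the event: 5·1/7 + 9·1/7 + 11·1/7 + 13·1/7 = 38/7.
E[X | X is odd] = (38/7) / (4/7) = 19/2.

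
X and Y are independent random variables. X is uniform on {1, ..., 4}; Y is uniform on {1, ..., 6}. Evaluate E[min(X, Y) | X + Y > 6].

29/10

P(X + Y > 6) = 5/12.
Summing min(X,Y)·P(x,y) over outcomes with X + Y > 6 gives 29/24.
E[min(X, Y) | X + Y > 6] = (29/24) / (5/12) = 29/10.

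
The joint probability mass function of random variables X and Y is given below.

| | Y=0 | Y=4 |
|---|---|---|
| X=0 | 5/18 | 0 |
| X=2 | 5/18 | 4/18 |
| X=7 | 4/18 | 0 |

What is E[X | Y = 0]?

19/7

P(Y = 0) = 7/9.
Σ X·P over the event = 0·(5/18) + 2·(5/18) + 7·(4/18) = 19/9.
E[X | Y = 0] = (19/9) / (7/9) = 19/7.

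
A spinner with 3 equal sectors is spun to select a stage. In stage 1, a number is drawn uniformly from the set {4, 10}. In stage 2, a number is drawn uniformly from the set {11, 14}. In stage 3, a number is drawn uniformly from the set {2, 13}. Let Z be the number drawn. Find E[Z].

E[Z | stage 1] = (4+10)/2 = 7.
E[Z | stage 2] = (11+14)/2 = 25/2.
E[Z | stage 3] = (2+13)/2 = 15/2.
By the law of total expectation,
E[Z] = (1/3)·(7) + (1/3)·(25/2) + (1/3)·(15/2) = 9.

9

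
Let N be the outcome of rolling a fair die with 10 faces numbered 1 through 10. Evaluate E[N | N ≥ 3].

Given N ≥ 3, N is equally likely to be any of {3, 4, 5, 6, 7, 8, 9, 10}.
E[N | N ≥ 3] = (3 + 4 + 5 + 6 + 7 + 8 + 9 + 10) / 8 = 13/2.

13/2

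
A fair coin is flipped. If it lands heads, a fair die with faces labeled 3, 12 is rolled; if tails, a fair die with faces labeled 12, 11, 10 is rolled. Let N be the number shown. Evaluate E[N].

E[N | heads] = (3+12)/2 = 15/2.
E[N | tails] = (12+11+10)/3 = 11.
By the law of total expectation,
E[N] = (1/2)·(15/2) + (1/2)·(11) = 37/4.

37/4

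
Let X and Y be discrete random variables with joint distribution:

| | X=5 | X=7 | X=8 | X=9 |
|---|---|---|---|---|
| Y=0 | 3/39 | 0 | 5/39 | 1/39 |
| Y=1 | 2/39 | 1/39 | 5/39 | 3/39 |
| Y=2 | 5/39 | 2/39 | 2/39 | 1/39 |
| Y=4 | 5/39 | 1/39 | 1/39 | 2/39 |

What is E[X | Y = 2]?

32/5

P(Y = 2) = 10/39.
Σ X·P over the event = 5·(5/39) + 7·(2/39) + 8·(2/39) + 9·(1/39) = 64/39.
E[X | Y = 2] = (64/39) / (10/39) = 32/5.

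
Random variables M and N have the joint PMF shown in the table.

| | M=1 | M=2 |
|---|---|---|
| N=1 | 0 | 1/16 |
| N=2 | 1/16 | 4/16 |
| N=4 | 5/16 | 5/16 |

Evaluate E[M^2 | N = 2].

P(N = 2) = 5/16.
Σ M^2·P over the event = 1·(1/16) + 4·(4/16) = 17/16.
E[M^2 | N = 2] = (17/16) / (5/16) = 17/5.

17/5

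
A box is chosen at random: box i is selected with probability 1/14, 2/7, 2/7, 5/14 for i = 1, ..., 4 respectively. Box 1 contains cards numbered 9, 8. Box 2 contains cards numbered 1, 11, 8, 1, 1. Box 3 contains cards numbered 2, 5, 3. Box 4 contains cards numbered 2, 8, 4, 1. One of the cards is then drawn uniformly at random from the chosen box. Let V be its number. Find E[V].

E[V | box 1] = (9+8)/2 = 17/2.
E[V | box 2] = (1+11+8+1+1)/5 = 22/5.
E[V | box 3] = (2+5+3)/3 = 10/3.
E[V | box 4] = (2+8+4+1)/4 = 15/4.
By the law of total expectation,
E[V] = (1/14)·(17/2) + (2/7)·(22/5) + (2/7)·(10/3) + (5/14)·(15/4) = 3491/840.

3491/840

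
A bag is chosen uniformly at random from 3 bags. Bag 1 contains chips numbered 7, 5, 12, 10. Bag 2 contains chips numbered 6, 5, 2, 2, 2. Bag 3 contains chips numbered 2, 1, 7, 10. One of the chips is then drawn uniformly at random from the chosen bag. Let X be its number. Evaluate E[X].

E[X | bag 1] = (7+5+12+10)/4 = 17/2.
E[X | bag 2] = (6+5+2+2+2)/5 = 17/5.
E[X | bag 3] = (2+1+7+10)/4 = 5.
By the law of total expectation,
E[X] = (1/3)·(17/2) + (1/3)·(17/5) + (1/3)·(5) = 169/30.

169/30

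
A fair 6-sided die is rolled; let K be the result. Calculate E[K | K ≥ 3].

9/2

Given K ≥ 3, K is equally likely to be any of {3, 4, 5, 6}.
E[K | K ≥ 3] = (3 + 4 + 5 + 6) / 4 = 9/2.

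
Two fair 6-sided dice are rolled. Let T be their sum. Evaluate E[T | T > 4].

116/15

P(T > 4) = 5/6.
Σ over the event: 5·1/9 + 6·5/36 + 7·1/6 + 8·5/36 + 9·1/9 + 10·1/12 + 11·1/18 + 12·1/36 = 58/9.
E[T | T > 4] = (58/9) / (5/6) = 116/15.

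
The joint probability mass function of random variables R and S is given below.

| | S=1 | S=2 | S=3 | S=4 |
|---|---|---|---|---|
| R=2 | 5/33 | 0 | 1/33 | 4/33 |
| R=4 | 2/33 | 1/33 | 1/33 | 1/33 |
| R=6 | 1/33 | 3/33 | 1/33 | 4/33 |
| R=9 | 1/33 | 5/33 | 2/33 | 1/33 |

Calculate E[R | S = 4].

P(S = 4) = 10/33.
Summing R·P(R=x,S=y) over the conditioning event gives 15/11.
E[R | S = 4] = (15/11) / (10/33) = 9/2.

9/2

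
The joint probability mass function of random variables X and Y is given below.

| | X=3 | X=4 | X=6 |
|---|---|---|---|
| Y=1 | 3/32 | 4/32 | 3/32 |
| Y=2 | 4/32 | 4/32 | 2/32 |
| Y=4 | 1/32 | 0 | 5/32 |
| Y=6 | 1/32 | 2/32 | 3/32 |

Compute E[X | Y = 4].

11/2

P(Y = 4) = 3/16.
Σ X·P over the event = 3·(1/32) + 6·(5/32) = 33/32.
E[X | Y = 4] = (33/32) / (3/16) = 11/2.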